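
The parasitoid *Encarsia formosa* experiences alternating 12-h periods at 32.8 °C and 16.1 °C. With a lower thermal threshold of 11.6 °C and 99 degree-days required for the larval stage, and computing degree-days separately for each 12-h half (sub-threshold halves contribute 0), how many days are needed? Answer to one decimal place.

7.7 days

Day half: max(0, 32.8 − 11.6) × 0.5 = 21.2 × 0.5 = 10.60 DD.
Night half: max(0, 16.1 − 11.6) × 0.5 = 4.5 × 0.5 = 2.25 DD.
Per 24 h: 12.85 DD/day.
Duration = 99 / 12.85 = 7.704 ≈ 7.7 days.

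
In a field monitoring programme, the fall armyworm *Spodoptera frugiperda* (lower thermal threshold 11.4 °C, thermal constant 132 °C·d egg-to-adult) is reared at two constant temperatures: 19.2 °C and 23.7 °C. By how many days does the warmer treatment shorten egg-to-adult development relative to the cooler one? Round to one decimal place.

At 19.2 °C: 132 / (19.2 − 11.4) = 132 / 7.8 = 16.923 d.
At 23.7 °C: 132 / (23.7 − 11.4) = 132 / 12.3 = 10.732 d.
Difference = |16.923 − 10.732| = 6.191 ≈ 6.2 days.

6.2 days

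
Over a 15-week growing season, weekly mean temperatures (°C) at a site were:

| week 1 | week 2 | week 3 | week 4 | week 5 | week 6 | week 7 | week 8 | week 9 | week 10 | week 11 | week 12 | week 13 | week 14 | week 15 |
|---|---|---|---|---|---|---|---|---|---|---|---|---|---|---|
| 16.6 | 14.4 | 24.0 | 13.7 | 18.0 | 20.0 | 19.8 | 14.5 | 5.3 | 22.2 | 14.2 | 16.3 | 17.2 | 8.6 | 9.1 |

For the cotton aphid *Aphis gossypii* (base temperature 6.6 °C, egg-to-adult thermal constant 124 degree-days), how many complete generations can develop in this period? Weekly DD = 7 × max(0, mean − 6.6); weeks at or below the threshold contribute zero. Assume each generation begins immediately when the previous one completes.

7 generations

Weekly DD (7 × max(0, T̄ − 6.6)): 70.0, 54.6, 121.8, 49.7, 79.8, 93.8, 92.4, 55.3, 0.0, 109.2, 53.2, 67.9, 74.2, 14.0, 17.5.
Season total = 953.4 DD.
Complete generations = ⌊953.4 / 124⌋ = 7.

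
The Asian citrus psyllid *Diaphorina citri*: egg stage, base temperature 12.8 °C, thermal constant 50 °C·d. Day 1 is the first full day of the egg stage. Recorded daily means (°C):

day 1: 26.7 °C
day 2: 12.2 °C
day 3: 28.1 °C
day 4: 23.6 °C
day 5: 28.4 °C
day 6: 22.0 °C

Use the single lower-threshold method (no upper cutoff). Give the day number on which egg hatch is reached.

Daily DD above 12.8 °C: 13.9, 0.0, 15.3, 10.8, 15.6, 9.2.
Cumulative: 13.9, 13.9, 29.2, 40.0, 55.6, 64.8.
The total first reaches 50 DD on day 5.

day 5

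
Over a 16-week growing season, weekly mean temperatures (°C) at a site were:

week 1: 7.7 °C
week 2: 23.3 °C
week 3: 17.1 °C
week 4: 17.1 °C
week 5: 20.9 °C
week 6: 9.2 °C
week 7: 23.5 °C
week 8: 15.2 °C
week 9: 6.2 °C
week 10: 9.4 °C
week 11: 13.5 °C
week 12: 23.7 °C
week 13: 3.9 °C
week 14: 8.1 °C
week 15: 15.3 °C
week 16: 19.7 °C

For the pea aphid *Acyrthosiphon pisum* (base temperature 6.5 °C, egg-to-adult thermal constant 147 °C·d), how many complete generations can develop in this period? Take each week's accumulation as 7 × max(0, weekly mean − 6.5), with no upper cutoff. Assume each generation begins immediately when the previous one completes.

Weekly DD (7 × max(0, T̄ − 6.5)): 8.4, 117.6, 74.2, 74.2, 100.8, 18.9, 119.0, 60.9, 0.0, 20.3, 49.0, 120.4, 0.0, 11.2, 61.6, 92.4.
Season total = 928.9 DD.
Complete generations = ⌊928.9 / 147⌋ = 6.

6 generations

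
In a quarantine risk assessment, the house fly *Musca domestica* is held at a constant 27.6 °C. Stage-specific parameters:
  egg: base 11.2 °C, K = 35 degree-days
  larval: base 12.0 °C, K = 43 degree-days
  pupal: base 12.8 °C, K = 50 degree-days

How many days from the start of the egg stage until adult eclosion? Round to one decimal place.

8.3 days

egg: 35 / (27.6 − 11.2) = 35 / 16.4 = 2.134 d.
larval: 43 / (27.6 − 12.0) = 43 / 15.6 = 2.756 d.
pupal: 50 / (27.6 − 12.8) = 50 / 14.8 = 3.378 d.
Sum = 8.269 ≈ 8.3 days.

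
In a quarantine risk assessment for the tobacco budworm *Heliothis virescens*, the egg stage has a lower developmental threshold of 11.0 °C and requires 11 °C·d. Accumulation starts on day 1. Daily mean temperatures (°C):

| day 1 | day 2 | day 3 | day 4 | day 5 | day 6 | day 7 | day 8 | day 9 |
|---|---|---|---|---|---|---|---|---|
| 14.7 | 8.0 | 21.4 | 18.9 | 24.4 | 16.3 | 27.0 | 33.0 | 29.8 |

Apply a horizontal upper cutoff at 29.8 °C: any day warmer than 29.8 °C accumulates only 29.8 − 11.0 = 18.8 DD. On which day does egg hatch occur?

day 3

Daily DD above 11.0 °C (capped at 18.8): 3.7, 0.0, 10.4, 7.9, 13.4, 5.3, 16.0, 18.8, 18.8.
Cumulative: 3.7, 3.7, 14.1, 22.0, 35.4, 40.7, 56.7, 75.5, 94.3.
The total first reaches 11 DD on day 3.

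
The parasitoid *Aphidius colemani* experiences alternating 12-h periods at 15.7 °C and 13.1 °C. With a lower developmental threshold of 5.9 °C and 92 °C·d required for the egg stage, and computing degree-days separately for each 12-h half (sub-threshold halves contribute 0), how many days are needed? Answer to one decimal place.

Day half: max(0, 15.7 − 5.9) × 0.5 = 9.8 × 0.5 = 4.90 DD.
Night half: max(0, 13.1 − 5.9) × 0.5 = 7.2 × 0.5 = 3.60 DD.
Per 24 h: 8.50 DD/day.
Duration = 92 / 8.50 = 10.824 ≈ 10.8 days.

10.8 days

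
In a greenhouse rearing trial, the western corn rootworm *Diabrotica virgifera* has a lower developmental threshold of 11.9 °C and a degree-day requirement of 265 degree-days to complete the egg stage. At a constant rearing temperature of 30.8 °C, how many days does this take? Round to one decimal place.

14.0 days

Daily accumulation = 30.8 − 11.9 = 18.9 DD/day.
Duration = 265 / 18.9 = 14.021 ≈ 14.0 days.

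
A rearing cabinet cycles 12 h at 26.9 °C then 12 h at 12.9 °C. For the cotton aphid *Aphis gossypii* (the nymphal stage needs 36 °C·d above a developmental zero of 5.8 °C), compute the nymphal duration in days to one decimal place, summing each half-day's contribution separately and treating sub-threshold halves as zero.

2.6 days

Day half: max(0, 26.9 − 5.8) × 0.5 = 21.1 × 0.5 = 10.55 DD.
Night half: max(0, 12.9 − 5.8) × 0.5 = 7.1 × 0.5 = 3.55 DD.
Per 24 h: 14.10 DD/day.
Duration = 36 / 14.10 = 2.553 ≈ 2.6 days.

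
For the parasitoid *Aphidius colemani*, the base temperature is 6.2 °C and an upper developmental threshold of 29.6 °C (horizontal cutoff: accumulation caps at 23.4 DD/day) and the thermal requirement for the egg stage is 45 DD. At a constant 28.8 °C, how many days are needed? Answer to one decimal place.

2.0 days

Daily accumulation = 28.8 − 6.2 = 22.6 DD/day.
Duration = 45 / 22.6 = 1.991 ≈ 2.0 days.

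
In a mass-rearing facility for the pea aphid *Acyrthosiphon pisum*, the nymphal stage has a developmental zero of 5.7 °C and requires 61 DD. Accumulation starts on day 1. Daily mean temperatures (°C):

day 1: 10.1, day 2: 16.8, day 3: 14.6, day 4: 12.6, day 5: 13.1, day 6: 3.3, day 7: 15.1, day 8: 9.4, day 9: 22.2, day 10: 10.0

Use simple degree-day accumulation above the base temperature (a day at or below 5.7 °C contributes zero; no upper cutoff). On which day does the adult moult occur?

day 9

Daily DD above 5.7 °C: 4.4, 11.1, 8.9, 6.9, 7.4, 0.0, 9.4, 3.7, 16.5, 4.3.
Cumulative: 4.4, 15.5, 24.4, 31.3, 38.7, 38.7, 48.1, 51.8, 68.3, 72.6.
The total first reaches 61 DD on day 9.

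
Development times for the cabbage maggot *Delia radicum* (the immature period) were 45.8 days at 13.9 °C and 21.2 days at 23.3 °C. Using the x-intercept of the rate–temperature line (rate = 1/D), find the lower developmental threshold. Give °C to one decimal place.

Under the model K = D·(T − T_b), so D₁·(T₁ − T_b) = D₂·(T₂ − T_b).
45.8·(13.9 − T_b) = 21.2·(23.3 − T_b)
T_b = (45.8·13.9 − 21.2·23.3) / (45.8 − 21.2) = 142.66 / 24.6 = 5.799 °C ≈ 5.8 °C.

5.8 °C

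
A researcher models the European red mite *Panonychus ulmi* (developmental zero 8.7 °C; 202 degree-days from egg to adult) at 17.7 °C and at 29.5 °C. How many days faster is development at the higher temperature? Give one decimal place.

12.7 days

At 17.7 °C: 202 / (17.7 − 8.7) = 202 / 9.0 = 22.444 d.
At 29.5 °C: 202 / (29.5 − 8.7) = 202 / 20.8 = 9.712 d.
Difference = |22.444 − 9.712| = 12.733 ≈ 12.7 days.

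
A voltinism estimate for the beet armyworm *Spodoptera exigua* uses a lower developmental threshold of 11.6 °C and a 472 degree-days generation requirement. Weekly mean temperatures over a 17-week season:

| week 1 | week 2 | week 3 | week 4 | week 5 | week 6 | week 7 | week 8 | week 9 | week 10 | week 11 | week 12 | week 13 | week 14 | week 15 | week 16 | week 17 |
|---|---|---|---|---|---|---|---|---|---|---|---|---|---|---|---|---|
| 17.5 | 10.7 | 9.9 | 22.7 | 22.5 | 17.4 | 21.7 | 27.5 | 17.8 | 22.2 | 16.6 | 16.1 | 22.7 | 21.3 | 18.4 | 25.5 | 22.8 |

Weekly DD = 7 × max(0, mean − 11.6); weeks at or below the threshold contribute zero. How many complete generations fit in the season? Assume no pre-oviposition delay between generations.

Weekly DD (7 × max(0, T̄ − 11.6)): 41.3, 0.0, 0.0, 77.7, 76.3, 40.6, 70.7, 111.3, 43.4, 74.2, 35.0, 31.5, 77.7, 67.9, 47.6, 97.3, 78.4.
Season total = 970.9 DD.
Complete generations = ⌊970.9 / 472⌋ = 2.

2 generations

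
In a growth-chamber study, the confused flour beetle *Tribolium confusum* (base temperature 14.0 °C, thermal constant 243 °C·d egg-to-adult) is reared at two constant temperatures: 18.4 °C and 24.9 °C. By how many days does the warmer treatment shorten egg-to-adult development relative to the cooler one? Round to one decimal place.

At 18.4 °C: 243 / (18.4 − 14.0) = 243 / 4.4 = 55.227 d.
At 24.9 °C: 243 / (24.9 − 14.0) = 243 / 10.9 = 22.294 d.
Difference = |55.227 − 22.294| = 32.934 ≈ 32.9 days.

32.9 days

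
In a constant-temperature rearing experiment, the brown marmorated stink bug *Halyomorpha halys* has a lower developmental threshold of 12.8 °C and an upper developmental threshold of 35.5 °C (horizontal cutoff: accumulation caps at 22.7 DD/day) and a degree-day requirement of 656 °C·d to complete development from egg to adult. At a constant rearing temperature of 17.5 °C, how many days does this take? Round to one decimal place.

Daily accumulation = 17.5 − 12.8 = 4.7 DD/day.
Duration = 656 / 4.7 = 139.574 ≈ 139.6 days.

139.6 days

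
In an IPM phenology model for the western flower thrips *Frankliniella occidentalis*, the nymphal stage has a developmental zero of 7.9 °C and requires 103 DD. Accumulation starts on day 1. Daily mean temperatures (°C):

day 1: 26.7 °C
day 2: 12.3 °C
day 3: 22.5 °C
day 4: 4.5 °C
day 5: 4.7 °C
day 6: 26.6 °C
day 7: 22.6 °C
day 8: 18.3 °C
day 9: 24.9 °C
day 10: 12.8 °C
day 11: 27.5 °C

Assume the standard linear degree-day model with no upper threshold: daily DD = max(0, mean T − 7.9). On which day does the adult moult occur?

day 10

Daily DD above 7.9 °C: 18.8, 4.4, 14.6, 0.0, 0.0, 18.7, 14.7, 10.4, 17.0, 4.9, 19.6.
Cumulative: 18.8, 23.2, 37.8, 37.8, 37.8, 56.5, 71.2, 81.6, 98.6, 103.5, 123.1.
The total first reaches 103 DD on day 10.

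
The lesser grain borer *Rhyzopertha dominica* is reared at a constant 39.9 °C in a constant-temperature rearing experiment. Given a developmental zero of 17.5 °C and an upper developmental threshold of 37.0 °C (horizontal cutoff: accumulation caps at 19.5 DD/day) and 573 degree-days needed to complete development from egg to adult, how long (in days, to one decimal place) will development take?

29.4 days

Temperature 39.9 °C exceeds the upper threshold, so daily accumulation caps at 37.0 − 17.5 = 19.5 DD/day.
Duration = 573 / 19.5 = 29.385 ≈ 29.4 days.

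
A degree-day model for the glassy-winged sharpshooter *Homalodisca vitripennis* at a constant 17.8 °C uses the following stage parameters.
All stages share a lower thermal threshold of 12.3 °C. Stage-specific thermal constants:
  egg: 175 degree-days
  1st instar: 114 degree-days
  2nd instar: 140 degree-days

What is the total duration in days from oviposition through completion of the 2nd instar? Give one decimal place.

78.0 days

Daily accumulation at 17.8 °C = 17.8 − 12.3 = 5.5 DD/day.
Total K = 175 + 114 + 140 = 429 DD.
Total duration = 429 / 5.5 = 78.000 ≈ 78.0 days.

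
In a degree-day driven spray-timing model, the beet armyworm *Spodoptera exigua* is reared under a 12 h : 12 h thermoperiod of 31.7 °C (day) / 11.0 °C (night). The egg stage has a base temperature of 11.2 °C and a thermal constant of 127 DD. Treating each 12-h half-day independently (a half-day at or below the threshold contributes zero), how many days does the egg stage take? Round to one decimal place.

Day half: max(0, 31.7 − 11.2) × 0.5 = 20.5 × 0.5 = 10.25 DD.
Night half: max(0, 11.0 − 11.2) × 0.5 = 0.0 × 0.5 = 0.00 DD.
Per 24 h: 10.25 DD/day.
Duration = 127 / 10.25 = 12.390 ≈ 12.4 days.

12.4 days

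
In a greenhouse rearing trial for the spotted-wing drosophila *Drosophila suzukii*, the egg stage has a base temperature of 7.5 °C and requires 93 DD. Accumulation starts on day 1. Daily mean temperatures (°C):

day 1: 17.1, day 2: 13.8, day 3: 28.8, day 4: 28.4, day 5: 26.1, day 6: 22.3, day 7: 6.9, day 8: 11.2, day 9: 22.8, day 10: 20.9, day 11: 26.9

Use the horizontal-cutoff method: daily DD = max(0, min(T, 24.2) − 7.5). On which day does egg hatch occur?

Daily DD above 7.5 °C (capped at 16.7): 9.6, 6.3, 16.7, 16.7, 16.7, 14.8, 0.0, 3.7, 15.3, 13.4, 16.7.
Cumulative: 9.6, 15.9, 32.6, 49.3, 66.0, 80.8, 80.8, 84.5, 99.8, 113.2, 129.9.
The total first reaches 93 DD on day 9.

day 9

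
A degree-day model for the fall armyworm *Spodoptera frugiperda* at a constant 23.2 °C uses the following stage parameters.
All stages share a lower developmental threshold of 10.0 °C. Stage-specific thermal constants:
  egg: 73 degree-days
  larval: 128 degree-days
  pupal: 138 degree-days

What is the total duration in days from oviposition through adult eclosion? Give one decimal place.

Daily accumulation at 23.2 °C = 23.2 − 10.0 = 13.2 DD/day.
Total K = 73 + 128 + 138 = 339 DD.
Total duration = 339 / 13.2 = 25.682 ≈ 25.7 days.

25.7 days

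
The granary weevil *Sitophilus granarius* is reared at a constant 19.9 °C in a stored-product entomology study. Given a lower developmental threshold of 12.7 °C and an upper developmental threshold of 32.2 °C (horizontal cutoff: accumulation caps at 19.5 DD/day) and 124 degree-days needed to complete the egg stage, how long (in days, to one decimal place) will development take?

Daily accumulation = 19.9 − 12.7 = 7.2 DD/day.
Duration = 124 / 7.2 = 17.222 ≈ 17.2 days.

17.2 days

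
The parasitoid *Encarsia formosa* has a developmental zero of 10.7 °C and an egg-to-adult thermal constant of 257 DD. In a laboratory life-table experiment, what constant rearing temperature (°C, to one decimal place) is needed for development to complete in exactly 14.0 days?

29.1 °C

Required daily accumulation = 257 / 14.0 = 18.357 DD/day.
T = T_base + 18.357 = 10.7 + 18.357 = 29.057 ≈ 29.1 °C.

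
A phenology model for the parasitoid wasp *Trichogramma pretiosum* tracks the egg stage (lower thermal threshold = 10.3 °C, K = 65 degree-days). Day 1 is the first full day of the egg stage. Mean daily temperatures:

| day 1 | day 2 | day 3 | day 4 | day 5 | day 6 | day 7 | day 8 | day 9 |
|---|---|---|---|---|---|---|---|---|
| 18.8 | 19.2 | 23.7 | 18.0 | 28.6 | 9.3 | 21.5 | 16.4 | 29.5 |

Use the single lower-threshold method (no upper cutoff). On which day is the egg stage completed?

Daily DD above 10.3 °C: 8.5, 8.9, 13.4, 7.7, 18.3, 0.0, 11.2, 6.1, 19.2.
Cumulative: 8.5, 17.4, 30.8, 38.5, 56.8, 56.8, 68.0, 74.1, 93.3.
The total first reaches 65 DD on day 7.

day 7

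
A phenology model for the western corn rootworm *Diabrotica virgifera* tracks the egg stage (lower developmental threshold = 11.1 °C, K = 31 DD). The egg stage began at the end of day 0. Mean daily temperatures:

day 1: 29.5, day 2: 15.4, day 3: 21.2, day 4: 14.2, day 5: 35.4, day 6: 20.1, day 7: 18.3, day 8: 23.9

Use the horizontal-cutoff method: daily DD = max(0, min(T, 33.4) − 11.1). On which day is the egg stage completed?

Daily DD above 11.1 °C (capped at 22.3): 18.4, 4.3, 10.1, 3.1, 22.3, 9.0, 7.2, 12.8.
Cumulative: 18.4, 22.7, 32.8, 35.9, 58.2, 67.2, 74.4, 87.2.
The total first reaches 31 DD on day 3.

day 3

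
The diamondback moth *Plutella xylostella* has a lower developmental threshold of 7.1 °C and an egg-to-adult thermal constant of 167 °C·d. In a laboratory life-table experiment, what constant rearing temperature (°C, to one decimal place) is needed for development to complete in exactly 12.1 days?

20.9 °C

Required daily accumulation = 167 / 12.1 = 13.802 DD/day.
T = T_base + 13.802 = 7.1 + 13.802 = 20.902 ≈ 20.9 °C.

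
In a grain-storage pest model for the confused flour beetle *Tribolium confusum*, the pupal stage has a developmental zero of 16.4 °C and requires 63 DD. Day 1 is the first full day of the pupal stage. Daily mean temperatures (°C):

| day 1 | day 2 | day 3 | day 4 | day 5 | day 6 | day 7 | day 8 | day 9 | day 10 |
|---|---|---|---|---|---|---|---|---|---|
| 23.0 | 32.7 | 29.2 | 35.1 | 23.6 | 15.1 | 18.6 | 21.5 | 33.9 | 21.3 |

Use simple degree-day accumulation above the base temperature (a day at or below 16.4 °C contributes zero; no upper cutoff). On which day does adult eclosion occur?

Daily DD above 16.4 °C: 6.6, 16.3, 12.8, 18.7, 7.2, 0.0, 2.2, 5.1, 17.5, 4.9.
Cumulative: 6.6, 22.9, 35.7, 54.4, 61.6, 61.6, 63.8, 68.9, 86.4, 91.3.
The total first reaches 63 DD on day 7.

day 7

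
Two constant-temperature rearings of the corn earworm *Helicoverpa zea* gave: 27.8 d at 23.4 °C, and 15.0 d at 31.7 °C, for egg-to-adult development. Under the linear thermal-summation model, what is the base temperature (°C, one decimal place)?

13.7 °C

Under the model K = D·(T − T_b), so D₁·(T₁ − T_b) = D₂·(T₂ − T_b).
27.8·(23.4 − T_b) = 15.0·(31.7 − T_b)
T_b = (27.8·23.4 − 15.0·31.7) / (27.8 − 15.0) = 175.02 / 12.8 = 13.673 °C ≈ 13.7 °C.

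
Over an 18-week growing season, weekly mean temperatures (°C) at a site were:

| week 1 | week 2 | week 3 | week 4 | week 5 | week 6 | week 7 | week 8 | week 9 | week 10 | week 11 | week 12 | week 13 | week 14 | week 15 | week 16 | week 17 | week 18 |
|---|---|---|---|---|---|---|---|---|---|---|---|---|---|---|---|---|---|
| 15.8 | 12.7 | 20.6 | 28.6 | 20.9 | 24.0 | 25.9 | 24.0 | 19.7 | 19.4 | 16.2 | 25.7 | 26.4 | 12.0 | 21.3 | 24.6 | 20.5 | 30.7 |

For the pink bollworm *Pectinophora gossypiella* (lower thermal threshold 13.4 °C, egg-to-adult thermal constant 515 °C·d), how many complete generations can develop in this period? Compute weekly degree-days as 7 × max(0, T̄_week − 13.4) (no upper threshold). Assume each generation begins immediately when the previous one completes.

Weekly DD (7 × max(0, T̄ − 13.4)): 16.8, 0.0, 50.4, 106.4, 52.5, 74.2, 87.5, 74.2, 44.1, 42.0, 19.6, 86.1, 91.0, 0.0, 55.3, 78.4, 49.7, 121.1.
Season total = 1049.3 DD.
Complete generations = ⌊1049.3 / 515⌋ = 2.

2 generations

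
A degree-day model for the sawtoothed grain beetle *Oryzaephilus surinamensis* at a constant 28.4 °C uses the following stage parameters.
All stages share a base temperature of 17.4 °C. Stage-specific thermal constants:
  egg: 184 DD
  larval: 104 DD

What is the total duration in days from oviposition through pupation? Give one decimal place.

Daily accumulation at 28.4 °C = 28.4 − 17.4 = 11.0 DD/day.
Total K = 184 + 104 = 288 DD.
Total duration = 288 / 11.0 = 26.182 ≈ 26.2 days.

26.2 days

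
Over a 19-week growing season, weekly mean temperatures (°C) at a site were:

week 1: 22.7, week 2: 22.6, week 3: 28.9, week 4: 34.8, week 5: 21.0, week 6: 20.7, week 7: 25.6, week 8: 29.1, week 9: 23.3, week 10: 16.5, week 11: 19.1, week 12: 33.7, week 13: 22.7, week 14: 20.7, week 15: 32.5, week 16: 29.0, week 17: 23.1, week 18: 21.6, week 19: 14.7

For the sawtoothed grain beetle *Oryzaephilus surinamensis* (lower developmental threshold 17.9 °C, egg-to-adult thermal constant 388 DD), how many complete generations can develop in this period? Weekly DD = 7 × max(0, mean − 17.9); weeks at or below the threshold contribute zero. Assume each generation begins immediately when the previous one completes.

2 generations

Weekly DD (7 × max(0, T̄ − 17.9)): 33.6, 32.9, 77.0, 118.3, 21.7, 19.6, 53.9, 78.4, 37.8, 0.0, 8.4, 110.6, 33.6, 19.6, 102.2, 77.7, 36.4, 25.9, 0.0.
Season total = 887.6 DD.
Complete generations = ⌊887.6 / 388⌋ = 2.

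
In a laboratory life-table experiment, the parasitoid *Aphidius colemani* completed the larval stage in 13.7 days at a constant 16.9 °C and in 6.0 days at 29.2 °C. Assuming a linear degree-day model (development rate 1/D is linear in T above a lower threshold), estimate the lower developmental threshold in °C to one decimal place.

7.3 °C

Equal thermal constants: D₁(T₁ − T_b) = D₂(T₂ − T_b).
13.7·(16.9 − T_b) = 6.0·(29.2 − T_b)
T_b = (13.7·16.9 − 6.0·29.2) / (13.7 − 6.0) = 56.33 / 7.7 = 7.316 °C ≈ 7.3 °C.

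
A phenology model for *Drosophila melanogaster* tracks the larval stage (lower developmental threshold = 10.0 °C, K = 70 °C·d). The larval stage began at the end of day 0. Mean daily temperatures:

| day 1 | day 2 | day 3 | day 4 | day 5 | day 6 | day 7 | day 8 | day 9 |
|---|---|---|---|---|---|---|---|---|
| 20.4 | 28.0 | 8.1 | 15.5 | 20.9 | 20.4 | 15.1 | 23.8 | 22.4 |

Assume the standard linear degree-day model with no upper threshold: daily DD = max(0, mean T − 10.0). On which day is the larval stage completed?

day 8

Daily DD above 10.0 °C: 10.4, 18.0, 0.0, 5.5, 10.9, 10.4, 5.1, 13.8, 12.4.
Cumulative: 10.4, 28.4, 28.4, 33.9, 44.8, 55.2, 60.3, 74.1, 86.5.
The total first reaches 70 DD on day 8.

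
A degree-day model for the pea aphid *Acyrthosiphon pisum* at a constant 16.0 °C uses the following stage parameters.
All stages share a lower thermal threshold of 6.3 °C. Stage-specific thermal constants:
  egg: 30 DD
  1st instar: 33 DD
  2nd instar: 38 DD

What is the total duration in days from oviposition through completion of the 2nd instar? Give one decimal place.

Daily accumulation at 16.0 °C = 16.0 − 6.3 = 9.7 DD/day.
Total K = 30 + 33 + 38 = 101 DD.
Total duration = 101 / 9.7 = 10.412 ≈ 10.4 days.

10.4 days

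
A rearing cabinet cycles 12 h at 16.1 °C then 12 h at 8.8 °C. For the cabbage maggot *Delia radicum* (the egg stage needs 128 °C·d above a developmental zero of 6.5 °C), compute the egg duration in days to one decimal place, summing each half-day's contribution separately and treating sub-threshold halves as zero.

21.5 days

Day half: max(0, 16.1 − 6.5) × 0.5 = 9.6 × 0.5 = 4.80 DD.
Night half: max(0, 8.8 − 6.5) × 0.5 = 2.3 × 0.5 = 1.15 DD.
Per 24 h: 5.95 DD/day.
Duration = 128 / 5.95 = 21.513 ≈ 21.5 days.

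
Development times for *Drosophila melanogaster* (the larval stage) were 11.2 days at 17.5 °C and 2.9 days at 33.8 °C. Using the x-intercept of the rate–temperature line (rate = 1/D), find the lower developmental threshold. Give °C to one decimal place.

11.8 °C

Linear rate model ⇒ the product D·(T − T_b) is constant across temperatures.
11.2·(17.5 − T_b) = 2.9·(33.8 − T_b)
T_b = (11.2·17.5 − 2.9·33.8) / (11.2 − 2.9) = 97.98 / 8.3 = 11.805 °C ≈ 11.8 °C.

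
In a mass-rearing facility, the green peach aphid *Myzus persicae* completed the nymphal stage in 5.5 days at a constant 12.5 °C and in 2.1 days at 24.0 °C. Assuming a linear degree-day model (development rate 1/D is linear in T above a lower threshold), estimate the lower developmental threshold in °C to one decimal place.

Equal thermal constants: D₁(T₁ − T_b) = D₂(T₂ − T_b).
5.5·(12.5 − T_b) = 2.1·(24.0 − T_b)
T_b = (5.5·12.5 − 2.1·24.0) / (5.5 − 2.1) = 18.35 / 3.4 = 5.397 °C ≈ 5.4 °C.

5.4 °C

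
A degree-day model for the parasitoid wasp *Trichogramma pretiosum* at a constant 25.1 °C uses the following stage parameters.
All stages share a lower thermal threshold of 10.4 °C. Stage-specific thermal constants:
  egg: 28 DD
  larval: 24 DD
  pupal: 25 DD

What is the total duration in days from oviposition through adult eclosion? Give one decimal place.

5.2 days

Daily accumulation at 25.1 °C = 25.1 − 10.4 = 14.7 DD/day.
Total K = 28 + 24 + 25 = 77 DD.
Total duration = 77 / 14.7 = 5.238 ≈ 5.2 days.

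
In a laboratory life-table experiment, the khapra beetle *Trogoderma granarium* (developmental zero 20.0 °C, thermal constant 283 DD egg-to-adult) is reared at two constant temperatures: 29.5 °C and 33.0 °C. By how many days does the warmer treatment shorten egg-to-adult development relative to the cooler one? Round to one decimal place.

8.0 days

At 29.5 °C: 283 / (29.5 − 20.0) = 283 / 9.5 = 29.789 d.
At 33.0 °C: 283 / (33.0 − 20.0) = 283 / 13.0 = 21.769 d.
Difference = |29.789 − 21.769| = 8.020 ≈ 8.0 days.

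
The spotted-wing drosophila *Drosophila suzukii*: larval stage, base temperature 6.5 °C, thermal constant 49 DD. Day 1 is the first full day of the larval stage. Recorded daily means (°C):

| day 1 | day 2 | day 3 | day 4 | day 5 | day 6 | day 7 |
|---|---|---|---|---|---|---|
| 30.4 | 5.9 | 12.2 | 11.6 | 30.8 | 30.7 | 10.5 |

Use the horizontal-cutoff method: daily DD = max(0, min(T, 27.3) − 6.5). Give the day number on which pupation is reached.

Daily DD above 6.5 °C (capped at 20.8): 20.8, 0.0, 5.7, 5.1, 20.8, 20.8, 4.0.
Cumulative: 20.8, 20.8, 26.5, 31.6, 52.4, 73.2, 77.2.
The total first reaches 49 DD on day 5.

day 5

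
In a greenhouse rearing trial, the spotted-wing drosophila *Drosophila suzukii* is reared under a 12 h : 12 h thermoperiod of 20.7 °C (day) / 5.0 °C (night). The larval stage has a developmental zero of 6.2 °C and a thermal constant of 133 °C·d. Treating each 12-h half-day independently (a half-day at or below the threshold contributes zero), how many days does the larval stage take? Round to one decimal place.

18.3 days

Day half: max(0, 20.7 − 6.2) × 0.5 = 14.5 × 0.5 = 7.25 DD.
Night half: max(0, 5.0 − 6.2) × 0.5 = 0.0 × 0.5 = 0.00 DD.
Per 24 h: 7.25 DD/day.
Duration = 133 / 7.25 = 18.345 ≈ 18.3 days.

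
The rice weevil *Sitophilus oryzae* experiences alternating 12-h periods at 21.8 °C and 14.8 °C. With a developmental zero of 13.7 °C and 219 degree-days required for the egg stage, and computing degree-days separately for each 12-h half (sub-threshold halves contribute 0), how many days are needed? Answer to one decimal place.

47.6 days

Day half: max(0, 21.8 − 13.7) × 0.5 = 8.1 × 0.5 = 4.05 DD.
Night half: max(0, 14.8 − 13.7) × 0.5 = 1.1 × 0.5 = 0.55 DD.
Per 24 h: 4.60 DD/day.
Duration = 219 / 4.60 = 47.609 ≈ 47.6 days.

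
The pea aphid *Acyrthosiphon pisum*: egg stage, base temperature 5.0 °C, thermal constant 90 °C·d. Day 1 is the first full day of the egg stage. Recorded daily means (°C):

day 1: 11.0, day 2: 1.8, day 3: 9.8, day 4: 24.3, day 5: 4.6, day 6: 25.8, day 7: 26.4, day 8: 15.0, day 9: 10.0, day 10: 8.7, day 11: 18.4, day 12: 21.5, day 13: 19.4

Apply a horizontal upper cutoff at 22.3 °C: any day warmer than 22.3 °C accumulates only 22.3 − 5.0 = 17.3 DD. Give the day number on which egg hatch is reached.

Daily DD above 5.0 °C (capped at 17.3): 6.0, 0.0, 4.8, 17.3, 0.0, 17.3, 17.3, 10.0, 5.0, 3.7, 13.4, 16.5, 14.4.
Cumulative: 6.0, 6.0, 10.8, 28.1, 28.1, 45.4, 62.7, 72.7, 77.7, 81.4, 94.8, 111.3, 125.7.
The total first reaches 90 DD on day 11.

day 11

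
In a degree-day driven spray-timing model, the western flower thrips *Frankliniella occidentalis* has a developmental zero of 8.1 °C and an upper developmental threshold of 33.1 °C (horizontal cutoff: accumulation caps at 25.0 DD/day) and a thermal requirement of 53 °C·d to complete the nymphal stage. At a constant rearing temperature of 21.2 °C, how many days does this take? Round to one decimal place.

Daily accumulation = 21.2 − 8.1 = 13.1 DD/day.
Duration = 53 / 13.1 = 4.046 ≈ 4.0 days.

4.0 days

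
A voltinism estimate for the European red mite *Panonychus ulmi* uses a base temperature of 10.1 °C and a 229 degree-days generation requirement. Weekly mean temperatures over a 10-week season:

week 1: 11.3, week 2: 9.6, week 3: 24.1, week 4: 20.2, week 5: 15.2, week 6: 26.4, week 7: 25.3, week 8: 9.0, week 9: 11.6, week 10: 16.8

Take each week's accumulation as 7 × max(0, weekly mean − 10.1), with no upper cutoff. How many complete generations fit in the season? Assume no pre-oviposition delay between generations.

2 generations

Weekly DD (7 × max(0, T̄ − 10.1)): 8.4, 0.0, 98.0, 70.7, 35.7, 114.1, 106.4, 0.0, 10.5, 46.9.
Season total = 490.7 DD.
Complete generations = ⌊490.7 / 229⌋ = 2.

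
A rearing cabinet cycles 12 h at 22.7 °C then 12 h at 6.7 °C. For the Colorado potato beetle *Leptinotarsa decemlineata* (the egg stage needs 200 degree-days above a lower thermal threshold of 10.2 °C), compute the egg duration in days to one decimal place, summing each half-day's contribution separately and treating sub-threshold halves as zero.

32.0 days

Day half: max(0, 22.7 − 10.2) × 0.5 = 12.5 × 0.5 = 6.25 DD.
Night half: max(0, 6.7 − 10.2) × 0.5 = 0.0 × 0.5 = 0.00 DD.
Per 24 h: 6.25 DD/day.
Duration = 200 / 6.25 = 32.000 ≈ 32.0 days.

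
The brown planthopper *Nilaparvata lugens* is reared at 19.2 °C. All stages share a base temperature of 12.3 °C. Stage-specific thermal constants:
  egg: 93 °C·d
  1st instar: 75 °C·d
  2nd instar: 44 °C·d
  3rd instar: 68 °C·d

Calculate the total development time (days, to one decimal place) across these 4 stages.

40.6 days

Daily accumulation at 19.2 °C = 19.2 − 12.3 = 6.9 DD/day.
Total K = 93 + 75 + 44 + 68 = 280 DD.
Total duration = 280 / 6.9 = 40.580 ≈ 40.6 days.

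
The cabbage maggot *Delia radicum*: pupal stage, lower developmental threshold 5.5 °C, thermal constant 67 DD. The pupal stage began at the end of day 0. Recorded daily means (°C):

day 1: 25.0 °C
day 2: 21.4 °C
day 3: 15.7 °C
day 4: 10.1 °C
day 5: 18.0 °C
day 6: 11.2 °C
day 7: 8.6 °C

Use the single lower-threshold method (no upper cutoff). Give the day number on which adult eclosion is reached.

Daily DD above 5.5 °C: 19.5, 15.9, 10.2, 4.6, 12.5, 5.7, 3.1.
Cumulative: 19.5, 35.4, 45.6, 50.2, 62.7, 68.4, 71.5.
The total first reaches 67 DD on day 6.

day 6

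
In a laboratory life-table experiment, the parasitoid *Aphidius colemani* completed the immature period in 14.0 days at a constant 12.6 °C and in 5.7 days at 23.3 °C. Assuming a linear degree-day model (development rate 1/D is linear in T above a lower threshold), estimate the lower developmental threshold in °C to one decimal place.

5.3 °C

Under the model K = D·(T − T_b), so D₁·(T₁ − T_b) = D₂·(T₂ − T_b).
14.0·(12.6 − T_b) = 5.7·(23.3 − T_b)
T_b = (14.0·12.6 − 5.7·23.3) / (14.0 − 5.7) = 43.59 / 8.3 = 5.252 °C ≈ 5.3 °C.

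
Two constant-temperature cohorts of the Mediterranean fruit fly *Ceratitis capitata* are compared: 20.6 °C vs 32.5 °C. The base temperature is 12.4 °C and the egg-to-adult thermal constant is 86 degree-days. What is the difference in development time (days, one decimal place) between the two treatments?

6.2 days

At 20.6 °C: 86 / (20.6 − 12.4) = 86 / 8.2 = 10.488 d.
At 32.5 °C: 86 / (32.5 − 12.4) = 86 / 20.1 = 4.279 d.
Difference = |10.488 − 4.279| = 6.209 ≈ 6.2 days.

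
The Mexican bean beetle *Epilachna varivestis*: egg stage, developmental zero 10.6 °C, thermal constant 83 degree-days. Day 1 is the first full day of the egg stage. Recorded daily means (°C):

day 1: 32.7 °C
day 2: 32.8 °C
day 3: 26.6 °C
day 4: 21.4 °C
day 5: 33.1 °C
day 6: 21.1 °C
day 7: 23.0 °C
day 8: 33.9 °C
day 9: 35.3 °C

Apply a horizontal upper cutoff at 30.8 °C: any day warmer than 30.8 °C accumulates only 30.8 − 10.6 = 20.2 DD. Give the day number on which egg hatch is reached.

Daily DD above 10.6 °C (capped at 20.2): 20.2, 20.2, 16.0, 10.8, 20.2, 10.5, 12.4, 20.2, 20.2.
Cumulative: 20.2, 40.4, 56.4, 67.2, 87.4, 97.9, 110.3, 130.5, 150.7.
The total first reaches 83 DD on day 5.

day 5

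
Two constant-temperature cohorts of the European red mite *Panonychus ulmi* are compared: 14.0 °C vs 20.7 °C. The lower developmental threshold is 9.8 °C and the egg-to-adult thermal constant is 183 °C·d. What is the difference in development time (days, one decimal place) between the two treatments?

26.8 days

At 14.0 °C: 183 / (14.0 − 9.8) = 183 / 4.2 = 43.571 d.
At 20.7 °C: 183 / (20.7 − 9.8) = 183 / 10.9 = 16.789 d.
Difference = |43.571 − 16.789| = 26.782 ≈ 26.8 days.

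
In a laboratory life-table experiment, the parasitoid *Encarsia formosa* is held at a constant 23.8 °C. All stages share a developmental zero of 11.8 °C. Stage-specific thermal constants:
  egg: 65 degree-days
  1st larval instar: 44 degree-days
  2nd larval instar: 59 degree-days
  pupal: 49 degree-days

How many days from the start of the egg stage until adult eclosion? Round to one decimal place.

Daily accumulation at 23.8 °C = 23.8 − 11.8 = 12.0 DD/day.
Total K = 65 + 44 + 59 + 49 = 217 DD.
Total duration = 217 / 12.0 = 18.083 ≈ 18.1 days.

18.1 days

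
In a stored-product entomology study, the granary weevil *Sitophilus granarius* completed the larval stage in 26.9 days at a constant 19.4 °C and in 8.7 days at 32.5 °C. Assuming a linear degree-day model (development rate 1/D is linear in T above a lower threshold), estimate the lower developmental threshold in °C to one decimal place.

Linear rate model ⇒ the product D·(T − T_b) is constant across temperatures.
26.9·(19.4 − T_b) = 8.7·(32.5 − T_b)
T_b = (26.9·19.4 − 8.7·32.5) / (26.9 − 8.7) = 239.11 / 18.2 = 13.138 °C ≈ 13.1 °C.

13.1 °C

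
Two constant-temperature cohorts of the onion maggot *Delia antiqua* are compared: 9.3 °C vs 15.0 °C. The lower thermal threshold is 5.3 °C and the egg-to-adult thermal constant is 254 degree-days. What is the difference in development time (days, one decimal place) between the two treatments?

At 9.3 °C: 254 / (9.3 − 5.3) = 254 / 4.0 = 63.500 d.
At 15.0 °C: 254 / (15.0 − 5.3) = 254 / 9.7 = 26.186 d.
Difference = |63.500 − 26.186| = 37.314 ≈ 37.3 days.

37.3 days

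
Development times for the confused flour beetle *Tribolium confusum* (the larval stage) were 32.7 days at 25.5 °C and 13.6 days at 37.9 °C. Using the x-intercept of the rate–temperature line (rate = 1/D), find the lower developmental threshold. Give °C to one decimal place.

Equal thermal constants: D₁(T₁ − T_b) = D₂(T₂ − T_b).
32.7·(25.5 − T_b) = 13.6·(37.9 − T_b)
T_b = (32.7·25.5 − 13.6·37.9) / (32.7 − 13.6) = 318.41 / 19.1 = 16.671 °C ≈ 16.7 °C.

16.7 °C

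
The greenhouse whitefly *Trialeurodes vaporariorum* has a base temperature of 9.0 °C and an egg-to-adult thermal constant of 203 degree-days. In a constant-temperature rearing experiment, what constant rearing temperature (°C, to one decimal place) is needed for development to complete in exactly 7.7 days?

35.4 °C

Required daily accumulation = 203 / 7.7 = 26.364 DD/day.
T = T_base + 26.364 = 9.0 + 26.364 = 35.364 ≈ 35.4 °C.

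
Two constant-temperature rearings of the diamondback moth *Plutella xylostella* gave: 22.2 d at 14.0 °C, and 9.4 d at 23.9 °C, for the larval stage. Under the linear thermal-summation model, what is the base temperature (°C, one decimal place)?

Linear rate model ⇒ the product D·(T − T_b) is constant across temperatures.
22.2·(14.0 − T_b) = 9.4·(23.9 − T_b)
T_b = (22.2·14.0 − 9.4·23.9) / (22.2 − 9.4) = 86.14 / 12.8 = 6.730 °C ≈ 6.7 °C.

6.7 °C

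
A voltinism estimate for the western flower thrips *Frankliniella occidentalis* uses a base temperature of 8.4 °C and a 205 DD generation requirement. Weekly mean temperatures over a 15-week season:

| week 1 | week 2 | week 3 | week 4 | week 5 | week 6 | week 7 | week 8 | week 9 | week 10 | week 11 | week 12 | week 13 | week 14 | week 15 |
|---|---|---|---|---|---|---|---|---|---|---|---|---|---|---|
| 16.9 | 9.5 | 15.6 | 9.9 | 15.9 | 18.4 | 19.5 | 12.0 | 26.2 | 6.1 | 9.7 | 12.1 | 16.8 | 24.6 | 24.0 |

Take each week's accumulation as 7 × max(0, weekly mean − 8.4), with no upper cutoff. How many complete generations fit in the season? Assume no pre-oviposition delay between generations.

3 generations

Weekly DD (7 × max(0, T̄ − 8.4)): 59.5, 7.7, 50.4, 10.5, 52.5, 70.0, 77.7, 25.2, 124.6, 0.0, 9.1, 25.9, 58.8, 113.4, 109.2.
Season total = 794.5 DD.
Complete generations = ⌊794.5 / 205⌋ = 3.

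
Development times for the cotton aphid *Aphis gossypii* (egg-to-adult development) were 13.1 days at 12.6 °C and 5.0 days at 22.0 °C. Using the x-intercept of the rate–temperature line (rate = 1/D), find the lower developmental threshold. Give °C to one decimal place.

6.8 °C

Under the model K = D·(T − T_b), so D₁·(T₁ − T_b) = D₂·(T₂ − T_b).
13.1·(12.6 − T_b) = 5.0·(22.0 − T_b)
T_b = (13.1·12.6 − 5.0·22.0) / (13.1 − 5.0) = 55.06 / 8.1 = 6.798 °C ≈ 6.8 °C.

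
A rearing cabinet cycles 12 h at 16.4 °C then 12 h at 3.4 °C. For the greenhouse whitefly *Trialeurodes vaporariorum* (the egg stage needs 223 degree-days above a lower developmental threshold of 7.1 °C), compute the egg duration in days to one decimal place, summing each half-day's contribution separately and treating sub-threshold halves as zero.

48.0 days

Day half: max(0, 16.4 − 7.1) × 0.5 = 9.3 × 0.5 = 4.65 DD.
Night half: max(0, 3.4 − 7.1) × 0.5 = 0.0 × 0.5 = 0.00 DD.
Per 24 h: 4.65 DD/day.
Duration = 223 / 4.65 = 47.957 ≈ 48.0 days.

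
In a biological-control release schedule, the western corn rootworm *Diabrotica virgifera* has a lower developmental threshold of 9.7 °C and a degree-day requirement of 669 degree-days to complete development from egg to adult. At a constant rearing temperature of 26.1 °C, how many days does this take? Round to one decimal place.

Daily accumulation = 26.1 − 9.7 = 16.4 DD/day.
Duration = 669 / 16.4 = 40.793 ≈ 40.8 days.

40.8 days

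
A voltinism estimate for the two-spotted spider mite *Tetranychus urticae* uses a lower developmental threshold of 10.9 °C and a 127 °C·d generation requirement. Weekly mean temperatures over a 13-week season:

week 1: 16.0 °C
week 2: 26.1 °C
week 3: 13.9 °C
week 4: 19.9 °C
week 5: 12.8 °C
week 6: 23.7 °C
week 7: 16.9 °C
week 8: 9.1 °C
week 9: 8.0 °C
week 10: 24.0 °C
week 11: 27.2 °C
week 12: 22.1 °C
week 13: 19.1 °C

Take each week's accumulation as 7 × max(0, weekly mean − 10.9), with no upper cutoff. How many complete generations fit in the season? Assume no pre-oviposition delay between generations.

Weekly DD (7 × max(0, T̄ − 10.9)): 35.7, 106.4, 21.0, 63.0, 13.3, 89.6, 42.0, 0.0, 0.0, 91.7, 114.1, 78.4, 57.4.
Season total = 712.6 DD.
Complete generations = ⌊712.6 / 127⌋ = 5.

5 generations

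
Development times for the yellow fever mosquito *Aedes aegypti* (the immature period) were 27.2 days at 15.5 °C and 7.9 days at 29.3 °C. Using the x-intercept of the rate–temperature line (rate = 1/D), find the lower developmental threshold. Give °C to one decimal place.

9.9 °C

Equal thermal constants: D₁(T₁ − T_b) = D₂(T₂ − T_b).
27.2·(15.5 − T_b) = 7.9·(29.3 − T_b)
T_b = (27.2·15.5 − 7.9·29.3) / (27.2 − 7.9) = 190.13 / 19.3 = 9.851 °C ≈ 9.9 °C.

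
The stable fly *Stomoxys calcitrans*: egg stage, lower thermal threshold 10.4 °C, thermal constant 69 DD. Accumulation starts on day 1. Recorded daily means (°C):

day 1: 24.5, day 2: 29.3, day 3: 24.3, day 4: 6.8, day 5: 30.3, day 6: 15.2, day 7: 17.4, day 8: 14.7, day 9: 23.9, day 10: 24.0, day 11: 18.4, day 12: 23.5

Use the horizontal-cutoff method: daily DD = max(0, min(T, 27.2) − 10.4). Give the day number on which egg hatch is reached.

day 7

Daily DD above 10.4 °C (capped at 16.8): 14.1, 16.8, 13.9, 0.0, 16.8, 4.8, 7.0, 4.3, 13.5, 13.6, 8.0, 13.1.
Cumulative: 14.1, 30.9, 44.8, 44.8, 61.6, 66.4, 73.4, 77.7, 91.2, 104.8, 112.8, 125.9.
The total first reaches 69 DD on day 7.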